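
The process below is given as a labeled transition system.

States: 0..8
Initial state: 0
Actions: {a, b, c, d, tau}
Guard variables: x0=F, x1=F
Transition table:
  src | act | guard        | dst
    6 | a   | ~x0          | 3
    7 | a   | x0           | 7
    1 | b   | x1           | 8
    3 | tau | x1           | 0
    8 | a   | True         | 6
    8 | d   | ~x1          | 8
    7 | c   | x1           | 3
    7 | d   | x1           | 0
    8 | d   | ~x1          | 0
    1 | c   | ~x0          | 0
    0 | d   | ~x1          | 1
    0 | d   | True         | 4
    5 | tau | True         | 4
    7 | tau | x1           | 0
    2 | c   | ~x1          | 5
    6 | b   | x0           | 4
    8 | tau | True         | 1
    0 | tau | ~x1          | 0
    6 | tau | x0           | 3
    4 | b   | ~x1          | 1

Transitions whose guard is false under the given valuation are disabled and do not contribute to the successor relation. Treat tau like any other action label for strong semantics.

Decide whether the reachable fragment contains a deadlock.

Reachable = {0,1,4}
  0: d→1  d→4  tau→0  [deg 3]
  1: c→0  [deg 1]
  4: b→1  [deg 1]

Answer: DEADLOCK-FREE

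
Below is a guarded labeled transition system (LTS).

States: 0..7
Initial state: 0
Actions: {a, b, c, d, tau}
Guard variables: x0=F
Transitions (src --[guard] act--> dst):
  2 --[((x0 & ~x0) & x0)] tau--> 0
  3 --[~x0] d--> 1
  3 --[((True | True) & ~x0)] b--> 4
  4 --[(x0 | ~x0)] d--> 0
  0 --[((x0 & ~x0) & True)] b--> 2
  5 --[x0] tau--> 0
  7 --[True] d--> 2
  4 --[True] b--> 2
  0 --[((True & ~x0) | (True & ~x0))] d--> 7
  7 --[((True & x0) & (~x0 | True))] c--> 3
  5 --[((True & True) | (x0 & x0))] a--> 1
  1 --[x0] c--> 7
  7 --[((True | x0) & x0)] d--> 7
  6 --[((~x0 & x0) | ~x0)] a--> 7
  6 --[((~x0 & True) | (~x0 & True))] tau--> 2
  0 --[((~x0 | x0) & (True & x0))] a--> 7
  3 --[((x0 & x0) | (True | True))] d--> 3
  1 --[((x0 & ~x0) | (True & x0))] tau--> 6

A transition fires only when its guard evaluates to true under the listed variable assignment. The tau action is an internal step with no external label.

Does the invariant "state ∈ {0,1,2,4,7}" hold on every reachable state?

Inv-set: {0,1,2,4,7}
R = {0,2,7}
  0: ✓
  2: ✓
  7: ✓

Answer: INVARIANT HOLDS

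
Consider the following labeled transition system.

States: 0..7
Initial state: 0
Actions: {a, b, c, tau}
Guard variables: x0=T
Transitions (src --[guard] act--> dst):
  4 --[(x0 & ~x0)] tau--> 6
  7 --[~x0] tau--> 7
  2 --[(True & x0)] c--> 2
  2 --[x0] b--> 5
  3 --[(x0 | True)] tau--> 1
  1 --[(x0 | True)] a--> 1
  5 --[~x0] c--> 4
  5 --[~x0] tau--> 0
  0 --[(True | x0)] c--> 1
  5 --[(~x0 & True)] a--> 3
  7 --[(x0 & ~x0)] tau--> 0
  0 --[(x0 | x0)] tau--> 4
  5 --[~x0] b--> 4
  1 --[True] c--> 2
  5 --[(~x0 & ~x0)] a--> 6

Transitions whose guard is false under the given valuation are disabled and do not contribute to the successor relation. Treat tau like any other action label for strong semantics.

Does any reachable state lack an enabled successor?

Answer: DEADLOCK at state 4

Analysis:
Reachable = {0,1,2,4,5}
  0: c→1  tau→4  [2 out]
  1: a→1  c→2  [2 out]
  2: b→5  c→2  [2 out]
  4: ∅  [no exit]
  5: ∅  [no exit]
witness 4: tau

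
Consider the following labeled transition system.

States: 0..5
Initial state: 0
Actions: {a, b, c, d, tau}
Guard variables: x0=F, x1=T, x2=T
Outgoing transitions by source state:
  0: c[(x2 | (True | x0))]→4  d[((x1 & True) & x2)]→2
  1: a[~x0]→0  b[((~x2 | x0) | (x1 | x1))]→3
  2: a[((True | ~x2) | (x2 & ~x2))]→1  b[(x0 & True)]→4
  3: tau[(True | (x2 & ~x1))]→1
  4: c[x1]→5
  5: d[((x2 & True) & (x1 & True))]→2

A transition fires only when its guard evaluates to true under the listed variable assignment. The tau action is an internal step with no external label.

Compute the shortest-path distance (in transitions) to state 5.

Answer: 2

Analysis:
Breadth-first toward 5:
  L0 = {0}
  L1 = {2,4}
  L2 = {1,5}
depth(5)=2, e.g. c·c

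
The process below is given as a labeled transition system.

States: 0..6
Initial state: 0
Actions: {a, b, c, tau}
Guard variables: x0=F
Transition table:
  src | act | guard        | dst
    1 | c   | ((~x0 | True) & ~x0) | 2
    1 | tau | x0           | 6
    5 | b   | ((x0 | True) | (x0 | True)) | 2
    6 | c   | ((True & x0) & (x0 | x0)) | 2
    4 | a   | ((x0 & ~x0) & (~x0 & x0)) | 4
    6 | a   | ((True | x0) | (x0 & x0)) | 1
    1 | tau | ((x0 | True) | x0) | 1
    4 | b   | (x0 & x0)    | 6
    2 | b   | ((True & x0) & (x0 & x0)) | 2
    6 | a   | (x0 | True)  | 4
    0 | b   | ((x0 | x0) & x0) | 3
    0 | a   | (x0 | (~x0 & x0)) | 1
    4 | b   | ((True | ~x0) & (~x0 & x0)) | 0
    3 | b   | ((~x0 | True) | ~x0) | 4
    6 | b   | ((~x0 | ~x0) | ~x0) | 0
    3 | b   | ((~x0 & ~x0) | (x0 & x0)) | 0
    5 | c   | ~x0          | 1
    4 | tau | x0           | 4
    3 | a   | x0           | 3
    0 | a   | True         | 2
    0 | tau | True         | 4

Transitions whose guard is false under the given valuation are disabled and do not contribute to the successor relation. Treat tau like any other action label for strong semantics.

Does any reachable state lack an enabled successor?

Reachable = {0,2,4}
  0: a→2  tau→4  [2 exit(s)]
  2: ∅  [deadlock]
  4: ∅  [deadlock]
Path to 2: a

Answer: DEADLOCK at state 2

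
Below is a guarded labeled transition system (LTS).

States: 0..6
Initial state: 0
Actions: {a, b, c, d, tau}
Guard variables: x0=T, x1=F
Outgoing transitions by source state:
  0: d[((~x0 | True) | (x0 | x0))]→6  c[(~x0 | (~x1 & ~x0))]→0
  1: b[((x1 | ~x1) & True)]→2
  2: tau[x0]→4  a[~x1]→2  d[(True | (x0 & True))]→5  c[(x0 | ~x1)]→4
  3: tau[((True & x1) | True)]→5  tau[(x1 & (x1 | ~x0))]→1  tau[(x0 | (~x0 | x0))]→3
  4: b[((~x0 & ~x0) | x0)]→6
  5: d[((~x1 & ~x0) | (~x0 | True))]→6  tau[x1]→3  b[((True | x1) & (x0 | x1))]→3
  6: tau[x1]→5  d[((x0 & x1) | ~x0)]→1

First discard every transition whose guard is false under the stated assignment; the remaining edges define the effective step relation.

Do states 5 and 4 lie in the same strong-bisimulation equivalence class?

Compute ~ classes (split until stable):
  π0 = {{0,1,2,3,4,5,6}}
  π1 = {{0},{1,4},{2},{3},{5},{6}}
  π2 = {{0},{1},{2},{3},{4},{5},{6}}
7 equivalence class(es) (converged in 3)
5∈{5}, 4∈{4}

Answer: NOT BISIMILAR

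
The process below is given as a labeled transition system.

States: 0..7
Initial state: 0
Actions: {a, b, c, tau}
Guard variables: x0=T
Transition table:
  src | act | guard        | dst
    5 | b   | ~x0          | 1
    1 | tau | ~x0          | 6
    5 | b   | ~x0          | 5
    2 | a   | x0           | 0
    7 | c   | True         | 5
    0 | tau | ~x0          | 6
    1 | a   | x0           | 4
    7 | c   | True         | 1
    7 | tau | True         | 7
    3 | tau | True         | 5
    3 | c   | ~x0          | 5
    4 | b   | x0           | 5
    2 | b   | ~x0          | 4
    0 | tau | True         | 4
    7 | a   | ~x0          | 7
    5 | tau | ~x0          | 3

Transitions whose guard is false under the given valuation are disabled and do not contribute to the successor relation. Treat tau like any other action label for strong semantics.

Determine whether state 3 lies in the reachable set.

Answer: UNREACHABLE

Analysis:
8 transition(s) survive guard evaluation.
Layer 0: {0}
Layer 1: {4}  now seen {0,4}
Layer 2: {5}  now seen {0,4,5}
R = {0,4,5}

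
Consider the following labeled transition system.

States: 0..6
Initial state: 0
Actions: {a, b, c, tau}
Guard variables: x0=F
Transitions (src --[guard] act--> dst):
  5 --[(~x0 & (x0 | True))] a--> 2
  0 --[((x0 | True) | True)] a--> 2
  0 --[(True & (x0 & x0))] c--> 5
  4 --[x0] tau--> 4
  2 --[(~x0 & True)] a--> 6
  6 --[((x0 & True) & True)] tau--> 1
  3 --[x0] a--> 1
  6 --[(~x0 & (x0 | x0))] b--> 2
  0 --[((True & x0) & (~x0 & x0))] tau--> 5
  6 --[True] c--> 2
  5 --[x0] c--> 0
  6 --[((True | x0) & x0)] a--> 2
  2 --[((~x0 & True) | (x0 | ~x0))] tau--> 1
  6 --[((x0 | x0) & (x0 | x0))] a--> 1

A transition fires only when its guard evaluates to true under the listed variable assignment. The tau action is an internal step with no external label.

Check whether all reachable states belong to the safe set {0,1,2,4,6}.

Inv-set: {0,1,2,4,6}
R = {0,1,2,6}
  0: ok
  1: ok
  2: ok
  6: ok

Answer: INVARIANT HOLDS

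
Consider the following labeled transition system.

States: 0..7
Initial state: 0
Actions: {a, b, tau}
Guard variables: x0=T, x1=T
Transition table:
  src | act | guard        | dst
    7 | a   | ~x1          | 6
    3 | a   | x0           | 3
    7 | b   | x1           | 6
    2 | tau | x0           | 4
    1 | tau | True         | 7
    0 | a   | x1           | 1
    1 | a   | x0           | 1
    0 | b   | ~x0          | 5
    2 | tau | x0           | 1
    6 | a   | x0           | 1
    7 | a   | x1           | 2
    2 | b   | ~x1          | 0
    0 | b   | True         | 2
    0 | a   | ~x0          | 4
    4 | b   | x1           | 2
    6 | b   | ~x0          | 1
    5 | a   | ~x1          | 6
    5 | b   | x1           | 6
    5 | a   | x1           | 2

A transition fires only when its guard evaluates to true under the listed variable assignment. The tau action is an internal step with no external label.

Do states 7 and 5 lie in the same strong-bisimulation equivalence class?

Answer: BISIMILAR

Working:
Compute ~ classes (split until stable):
  π0 = {{0,1,2,3,4,5,6,7}}
  π1 = {{0,5,7},{1},{2},{3,6},{4}}
  π2 = {{0},{1},{2},{3},{4},{5,7},{6}}
stable after 3 split(s): 7 block(s)
[7]={5,7}  [5]={5,7}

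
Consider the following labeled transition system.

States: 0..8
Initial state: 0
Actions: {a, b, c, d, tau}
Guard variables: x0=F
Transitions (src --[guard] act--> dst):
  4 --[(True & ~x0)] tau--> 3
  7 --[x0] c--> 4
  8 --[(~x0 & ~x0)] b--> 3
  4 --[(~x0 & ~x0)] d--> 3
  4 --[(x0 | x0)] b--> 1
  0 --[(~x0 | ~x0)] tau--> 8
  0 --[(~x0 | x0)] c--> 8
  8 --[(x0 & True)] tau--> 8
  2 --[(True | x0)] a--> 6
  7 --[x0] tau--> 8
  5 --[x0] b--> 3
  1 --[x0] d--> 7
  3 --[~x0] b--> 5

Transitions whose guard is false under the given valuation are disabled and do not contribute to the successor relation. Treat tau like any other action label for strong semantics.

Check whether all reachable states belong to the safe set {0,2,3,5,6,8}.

Answer: INVARIANT HOLDS

Working:
Safe = {0,2,3,5,6,8}
R = {0,3,5,8}
  0: ✓
  3: ✓
  5: ✓
  8: ✓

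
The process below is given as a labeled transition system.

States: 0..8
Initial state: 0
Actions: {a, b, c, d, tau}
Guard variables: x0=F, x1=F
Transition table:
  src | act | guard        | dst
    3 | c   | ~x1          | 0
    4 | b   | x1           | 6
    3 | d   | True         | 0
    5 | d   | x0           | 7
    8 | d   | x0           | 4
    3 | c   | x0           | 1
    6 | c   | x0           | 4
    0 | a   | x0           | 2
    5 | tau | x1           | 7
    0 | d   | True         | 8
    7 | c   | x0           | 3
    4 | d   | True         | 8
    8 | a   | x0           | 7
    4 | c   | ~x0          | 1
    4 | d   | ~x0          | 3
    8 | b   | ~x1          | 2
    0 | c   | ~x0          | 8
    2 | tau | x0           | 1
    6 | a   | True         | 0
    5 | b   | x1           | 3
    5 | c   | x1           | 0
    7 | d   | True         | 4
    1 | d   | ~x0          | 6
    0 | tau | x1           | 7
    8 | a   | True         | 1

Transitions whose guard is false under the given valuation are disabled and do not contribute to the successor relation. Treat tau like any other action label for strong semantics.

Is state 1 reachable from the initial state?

After dropping false guards: 12 live edges.
depth 0: {0}
depth 1: {8}  now seen {0,8}
depth 2: {1,2}  now seen {0,1,2,8}
depth 3: {6}  now seen {0,1,2,6,8}
Reach set: {0,1,2,6,8}
witness 1: d·a

Answer: REACHABLE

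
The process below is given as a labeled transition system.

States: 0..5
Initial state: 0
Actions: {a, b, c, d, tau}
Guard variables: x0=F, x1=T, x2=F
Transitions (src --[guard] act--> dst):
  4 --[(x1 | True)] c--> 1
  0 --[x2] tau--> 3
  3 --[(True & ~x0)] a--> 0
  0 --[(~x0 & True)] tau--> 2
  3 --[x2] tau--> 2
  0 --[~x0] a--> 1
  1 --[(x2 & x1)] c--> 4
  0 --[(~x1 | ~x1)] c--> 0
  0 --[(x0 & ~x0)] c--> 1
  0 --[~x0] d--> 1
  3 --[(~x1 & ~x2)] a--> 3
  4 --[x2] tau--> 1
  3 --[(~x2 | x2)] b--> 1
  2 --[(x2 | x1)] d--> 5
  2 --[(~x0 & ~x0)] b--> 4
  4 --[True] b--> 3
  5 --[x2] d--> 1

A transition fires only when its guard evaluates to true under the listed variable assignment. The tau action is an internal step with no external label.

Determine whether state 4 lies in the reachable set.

Answer: REACHABLE

Working:
Guard filter leaves 9 enabled edge(s).
L0 = {0}
L1 = {1,2}  total {0,1,2}
L2 = {4,5}  total {0,1,2,4,5}
L3 = {3}  total {0,1,2,3,4,5}
R = {0,1,2,3,4,5}
Path to 4: tau·b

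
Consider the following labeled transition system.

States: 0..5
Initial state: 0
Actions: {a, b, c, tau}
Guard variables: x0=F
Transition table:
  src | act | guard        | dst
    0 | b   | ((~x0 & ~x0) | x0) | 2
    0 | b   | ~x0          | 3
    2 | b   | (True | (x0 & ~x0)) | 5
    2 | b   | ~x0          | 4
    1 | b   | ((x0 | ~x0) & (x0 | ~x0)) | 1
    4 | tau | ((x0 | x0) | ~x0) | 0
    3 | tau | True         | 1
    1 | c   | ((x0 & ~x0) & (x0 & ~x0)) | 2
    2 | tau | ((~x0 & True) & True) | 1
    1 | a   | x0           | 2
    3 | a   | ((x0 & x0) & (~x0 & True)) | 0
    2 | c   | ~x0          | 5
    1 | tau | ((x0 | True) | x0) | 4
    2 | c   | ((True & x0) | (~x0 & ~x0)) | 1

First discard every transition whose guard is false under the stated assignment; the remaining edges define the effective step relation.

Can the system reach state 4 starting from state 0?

Answer: REACHABLE

Analysis:
Guard filter leaves 11 enabled edge(s).
L0 = {0}
L1 = {2,3}  total {0,2,3}
L2 = {1,4,5}  total {0,1,2,3,4,5}
R = {0,1,2,3,4,5}
Path to 4: b·b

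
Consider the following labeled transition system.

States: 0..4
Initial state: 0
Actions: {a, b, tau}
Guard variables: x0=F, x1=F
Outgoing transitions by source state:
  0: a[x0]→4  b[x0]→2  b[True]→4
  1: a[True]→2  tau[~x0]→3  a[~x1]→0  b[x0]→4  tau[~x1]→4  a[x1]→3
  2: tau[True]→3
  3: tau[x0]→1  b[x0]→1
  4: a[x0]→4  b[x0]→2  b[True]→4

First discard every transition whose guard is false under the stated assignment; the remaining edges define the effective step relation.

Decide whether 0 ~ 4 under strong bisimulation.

Answer: BISIMILAR

Working:
Bisimulation quotient by refinement:
  π0 = {{0,1,2,3,4}}
  π1 = {{0,4},{1},{2},{3}}
stable after 2 split(s): 4 block(s)
0∈{0,4}, 4∈{0,4}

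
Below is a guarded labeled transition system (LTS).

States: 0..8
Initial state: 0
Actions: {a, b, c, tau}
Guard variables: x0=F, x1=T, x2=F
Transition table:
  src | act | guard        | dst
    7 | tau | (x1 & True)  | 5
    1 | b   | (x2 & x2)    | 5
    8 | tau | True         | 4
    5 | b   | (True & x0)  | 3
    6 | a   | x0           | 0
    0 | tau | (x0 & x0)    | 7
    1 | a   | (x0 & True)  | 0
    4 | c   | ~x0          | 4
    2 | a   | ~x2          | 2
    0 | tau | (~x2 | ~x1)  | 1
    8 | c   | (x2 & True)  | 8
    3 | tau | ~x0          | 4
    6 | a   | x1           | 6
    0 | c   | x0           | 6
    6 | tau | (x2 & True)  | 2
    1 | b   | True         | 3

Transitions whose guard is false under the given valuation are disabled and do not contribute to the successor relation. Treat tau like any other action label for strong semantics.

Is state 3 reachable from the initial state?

Answer: REACHABLE

Trace:
8 transition(s) survive guard evaluation.
Layer 0: {0}
Layer 1: {1}  total {0,1}
Layer 2: {3}  total {0,1,3}
Layer 3: {4}  total {0,1,3,4}
Reach set: {0,1,3,4}
witness 3: tau·b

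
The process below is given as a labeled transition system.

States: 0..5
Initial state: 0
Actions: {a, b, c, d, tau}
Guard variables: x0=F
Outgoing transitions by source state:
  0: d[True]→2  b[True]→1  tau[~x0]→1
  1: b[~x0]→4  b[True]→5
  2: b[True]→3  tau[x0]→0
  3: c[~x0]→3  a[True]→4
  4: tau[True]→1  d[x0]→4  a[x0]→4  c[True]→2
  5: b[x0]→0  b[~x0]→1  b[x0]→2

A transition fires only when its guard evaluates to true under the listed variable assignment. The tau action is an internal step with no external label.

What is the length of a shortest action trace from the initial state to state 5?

Breadth-first toward 5:
  Layer 0: {0}
  Layer 1: {1,2}
  Layer 2: {3,4,5}
depth(5)=2, e.g. b·b

Answer: 2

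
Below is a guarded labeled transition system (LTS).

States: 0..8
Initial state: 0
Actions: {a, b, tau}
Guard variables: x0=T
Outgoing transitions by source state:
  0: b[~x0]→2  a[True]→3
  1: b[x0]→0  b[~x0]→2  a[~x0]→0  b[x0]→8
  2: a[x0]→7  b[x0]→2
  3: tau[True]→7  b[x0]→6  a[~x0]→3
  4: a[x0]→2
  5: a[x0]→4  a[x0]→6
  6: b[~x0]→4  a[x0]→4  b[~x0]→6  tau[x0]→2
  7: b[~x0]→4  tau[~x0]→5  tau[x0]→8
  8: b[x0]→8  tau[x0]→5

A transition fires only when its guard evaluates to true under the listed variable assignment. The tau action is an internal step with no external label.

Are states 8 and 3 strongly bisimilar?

Compute ~ classes (split until stable):
  π0 = {{0,1,2,3,4,5,6,7,8}}
  π1 = {{0,4,5},{1},{2},{3,8},{6},{7}}
  π2 = {{0},{1},{2},{3},{4},{5},{6},{7},{8}}
9 equivalence class(es) (converged in 3)
[8]={8}  [3]={3}

Answer: NOT BISIMILAR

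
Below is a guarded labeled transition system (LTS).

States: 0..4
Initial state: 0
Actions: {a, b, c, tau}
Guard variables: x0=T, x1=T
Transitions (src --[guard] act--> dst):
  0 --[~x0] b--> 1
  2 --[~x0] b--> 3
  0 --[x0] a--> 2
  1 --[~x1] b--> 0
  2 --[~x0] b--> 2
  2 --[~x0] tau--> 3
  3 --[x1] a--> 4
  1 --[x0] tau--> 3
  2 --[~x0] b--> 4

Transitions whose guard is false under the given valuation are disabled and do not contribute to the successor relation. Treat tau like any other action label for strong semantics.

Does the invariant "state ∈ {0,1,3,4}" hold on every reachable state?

Answer: INVARIANT VIOLATED at state 2

Trace:
Inv-set: {0,1,3,4}
R = {0,2}
  0: ok
  2: outside
witness against invariant: a → 2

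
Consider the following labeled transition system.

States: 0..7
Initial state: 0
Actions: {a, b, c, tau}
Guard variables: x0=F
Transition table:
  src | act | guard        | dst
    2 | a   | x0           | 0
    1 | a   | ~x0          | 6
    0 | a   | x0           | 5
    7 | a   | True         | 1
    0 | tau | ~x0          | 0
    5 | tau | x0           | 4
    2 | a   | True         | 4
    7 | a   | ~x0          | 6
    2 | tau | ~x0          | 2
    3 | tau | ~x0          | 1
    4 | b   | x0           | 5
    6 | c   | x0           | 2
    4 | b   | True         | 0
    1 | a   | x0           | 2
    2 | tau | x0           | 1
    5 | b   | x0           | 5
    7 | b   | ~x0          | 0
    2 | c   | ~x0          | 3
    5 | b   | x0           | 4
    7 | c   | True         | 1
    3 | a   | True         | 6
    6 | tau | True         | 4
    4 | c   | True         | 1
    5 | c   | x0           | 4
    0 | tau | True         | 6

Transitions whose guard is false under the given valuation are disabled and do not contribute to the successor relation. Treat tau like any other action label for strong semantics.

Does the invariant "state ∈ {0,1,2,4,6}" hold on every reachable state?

Allowed set {0,1,2,4,6}
Reach set: {0,1,4,6}
  0: ✓
  1: ✓
  4: ✓
  6: ✓

Answer: INVARIANT HOLDS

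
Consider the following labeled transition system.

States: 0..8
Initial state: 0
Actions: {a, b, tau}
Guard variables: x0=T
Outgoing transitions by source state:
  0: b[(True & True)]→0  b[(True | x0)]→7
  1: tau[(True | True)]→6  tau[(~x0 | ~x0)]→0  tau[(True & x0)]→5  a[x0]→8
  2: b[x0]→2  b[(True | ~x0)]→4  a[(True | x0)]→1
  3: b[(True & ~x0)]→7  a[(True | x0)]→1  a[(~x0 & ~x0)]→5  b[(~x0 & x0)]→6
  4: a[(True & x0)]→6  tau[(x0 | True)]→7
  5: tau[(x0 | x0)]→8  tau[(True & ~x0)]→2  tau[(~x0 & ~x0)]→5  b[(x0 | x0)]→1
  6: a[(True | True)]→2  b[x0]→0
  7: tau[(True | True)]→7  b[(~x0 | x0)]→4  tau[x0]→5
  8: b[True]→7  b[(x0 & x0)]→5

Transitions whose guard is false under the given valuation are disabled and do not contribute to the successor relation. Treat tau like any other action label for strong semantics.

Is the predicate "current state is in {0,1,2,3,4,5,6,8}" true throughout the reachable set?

Answer: INVARIANT VIOLATED at state 7

Trace:
Safe = {0,1,2,3,4,5,6,8}
R = {0,1,2,4,5,6,7,8}
  0: ok
  1: ok
  2: ok
  4: ok
  5: ok
  6: ok
  7: ✗ unsafe
  8: ok
reach 7 via b — violates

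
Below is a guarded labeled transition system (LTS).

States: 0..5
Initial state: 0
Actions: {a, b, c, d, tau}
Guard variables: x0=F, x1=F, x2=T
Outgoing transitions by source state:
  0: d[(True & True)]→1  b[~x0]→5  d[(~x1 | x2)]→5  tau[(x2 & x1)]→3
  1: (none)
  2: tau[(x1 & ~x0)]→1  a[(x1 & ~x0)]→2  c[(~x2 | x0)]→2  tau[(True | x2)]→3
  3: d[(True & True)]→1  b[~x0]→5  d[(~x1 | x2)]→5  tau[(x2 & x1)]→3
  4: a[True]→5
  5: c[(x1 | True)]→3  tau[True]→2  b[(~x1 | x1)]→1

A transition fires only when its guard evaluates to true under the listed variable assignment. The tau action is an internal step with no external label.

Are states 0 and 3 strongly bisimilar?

Compute ~ classes (split until stable):
  round 0: {{0,1,2,3,4,5}}
  round 1: {{0,3},{1},{2},{4},{5}}
5 equivalence class(es) (converged in 2)
class of 0: {0,3}; class of 3: {0,3}

Answer: BISIMILAR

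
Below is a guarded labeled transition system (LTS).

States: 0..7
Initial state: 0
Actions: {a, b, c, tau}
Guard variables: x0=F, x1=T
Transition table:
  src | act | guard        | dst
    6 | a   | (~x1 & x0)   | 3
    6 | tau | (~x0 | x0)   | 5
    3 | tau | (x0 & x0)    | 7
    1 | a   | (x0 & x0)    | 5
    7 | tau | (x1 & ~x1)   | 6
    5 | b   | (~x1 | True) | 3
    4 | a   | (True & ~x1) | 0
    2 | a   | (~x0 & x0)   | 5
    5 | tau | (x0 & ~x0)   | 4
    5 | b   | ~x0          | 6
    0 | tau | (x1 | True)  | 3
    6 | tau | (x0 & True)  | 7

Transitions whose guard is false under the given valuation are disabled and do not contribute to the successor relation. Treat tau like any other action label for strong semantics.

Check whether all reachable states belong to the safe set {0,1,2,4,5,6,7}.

Answer: INVARIANT VIOLATED at state 3

Working:
Inv-set: {0,1,2,4,5,6,7}
Reach set: {0,3}
  0: ✓
  3: VIOLATES
reach 3 via tau — violates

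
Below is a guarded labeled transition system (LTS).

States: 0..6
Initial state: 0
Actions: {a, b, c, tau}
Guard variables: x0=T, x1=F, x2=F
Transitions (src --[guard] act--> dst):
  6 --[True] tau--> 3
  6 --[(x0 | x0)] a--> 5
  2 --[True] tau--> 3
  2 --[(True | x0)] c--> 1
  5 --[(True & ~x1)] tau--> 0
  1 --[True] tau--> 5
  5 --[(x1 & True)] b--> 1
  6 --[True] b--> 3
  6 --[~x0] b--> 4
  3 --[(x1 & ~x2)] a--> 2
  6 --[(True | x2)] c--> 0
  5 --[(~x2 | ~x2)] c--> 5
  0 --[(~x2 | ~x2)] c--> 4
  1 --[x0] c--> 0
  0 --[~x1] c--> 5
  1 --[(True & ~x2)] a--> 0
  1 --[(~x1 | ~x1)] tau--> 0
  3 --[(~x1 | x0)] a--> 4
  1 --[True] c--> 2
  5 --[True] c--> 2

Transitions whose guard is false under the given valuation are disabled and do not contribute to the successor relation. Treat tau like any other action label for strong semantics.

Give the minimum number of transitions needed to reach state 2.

Answer: 2

Analysis:
BFS to 2:
  Layer 0: {0}
  Layer 1: {4,5}
  Layer 2: {2}
first hit 2 at d=2 via c·c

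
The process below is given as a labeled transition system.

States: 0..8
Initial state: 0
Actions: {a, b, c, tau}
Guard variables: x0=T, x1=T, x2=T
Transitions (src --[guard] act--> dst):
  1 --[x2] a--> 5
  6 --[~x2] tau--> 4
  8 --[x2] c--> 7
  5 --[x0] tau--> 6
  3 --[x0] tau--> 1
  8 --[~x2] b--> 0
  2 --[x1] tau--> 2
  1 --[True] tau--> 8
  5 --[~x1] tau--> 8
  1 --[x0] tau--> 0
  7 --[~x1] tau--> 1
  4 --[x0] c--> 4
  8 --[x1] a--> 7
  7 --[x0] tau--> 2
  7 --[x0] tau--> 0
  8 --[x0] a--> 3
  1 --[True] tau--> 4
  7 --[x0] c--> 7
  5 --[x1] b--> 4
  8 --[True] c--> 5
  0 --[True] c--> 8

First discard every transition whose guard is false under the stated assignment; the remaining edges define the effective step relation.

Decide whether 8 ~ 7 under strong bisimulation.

Refine partition for ~:
  P[0] = {{0,1,2,3,4,5,6,7,8}}
  P[1] = {{0,4},{1},{2,3},{5},{6},{7},{8}}
  P[2] = {{0},{1},{2},{3},{4},{5},{6},{7},{8}}
stable after 3 split(s): 9 block(s)
class of 8: {8}; class of 7: {7}

Answer: NOT BISIMILAR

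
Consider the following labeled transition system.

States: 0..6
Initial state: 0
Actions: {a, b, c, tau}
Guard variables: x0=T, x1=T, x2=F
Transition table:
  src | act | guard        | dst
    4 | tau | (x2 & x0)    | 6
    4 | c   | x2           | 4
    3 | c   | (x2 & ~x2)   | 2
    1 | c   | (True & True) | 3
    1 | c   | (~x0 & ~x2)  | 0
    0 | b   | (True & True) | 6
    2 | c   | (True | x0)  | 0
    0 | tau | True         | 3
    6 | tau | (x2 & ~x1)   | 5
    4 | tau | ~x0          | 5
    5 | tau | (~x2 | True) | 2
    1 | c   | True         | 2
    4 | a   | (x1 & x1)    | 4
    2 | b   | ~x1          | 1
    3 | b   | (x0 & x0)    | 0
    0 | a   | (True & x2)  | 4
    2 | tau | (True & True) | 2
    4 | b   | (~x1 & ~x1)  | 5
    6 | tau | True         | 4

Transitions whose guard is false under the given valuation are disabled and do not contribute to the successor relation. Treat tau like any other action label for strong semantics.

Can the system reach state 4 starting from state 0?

Answer: REACHABLE

Analysis:
After dropping false guards: 10 live edges.
L0 = {0}
L1 = {3,6}  total {0,3,6}
L2 = {4}  total {0,3,4,6}
Reachable = {0,3,4,6}
trace reaching 4: b·tau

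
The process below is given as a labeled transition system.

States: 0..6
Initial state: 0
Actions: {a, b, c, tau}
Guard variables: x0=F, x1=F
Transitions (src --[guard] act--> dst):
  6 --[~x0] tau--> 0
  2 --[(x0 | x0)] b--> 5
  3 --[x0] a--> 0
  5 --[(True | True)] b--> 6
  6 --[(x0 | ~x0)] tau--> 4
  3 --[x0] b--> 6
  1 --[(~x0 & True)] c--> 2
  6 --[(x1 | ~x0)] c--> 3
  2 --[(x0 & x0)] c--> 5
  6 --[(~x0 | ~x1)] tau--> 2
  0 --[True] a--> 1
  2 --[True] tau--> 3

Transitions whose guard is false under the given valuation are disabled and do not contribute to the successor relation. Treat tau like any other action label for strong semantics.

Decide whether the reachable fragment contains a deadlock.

Answer: DEADLOCK at state 3

Working:
Reach set: {0,1,2,3}
  0: a→1  [deg 1]
  1: c→2  [deg 1]
  2: tau→3  [deg 1]
  3: ∅  [STUCK]
trace reaching 3: a·c·tau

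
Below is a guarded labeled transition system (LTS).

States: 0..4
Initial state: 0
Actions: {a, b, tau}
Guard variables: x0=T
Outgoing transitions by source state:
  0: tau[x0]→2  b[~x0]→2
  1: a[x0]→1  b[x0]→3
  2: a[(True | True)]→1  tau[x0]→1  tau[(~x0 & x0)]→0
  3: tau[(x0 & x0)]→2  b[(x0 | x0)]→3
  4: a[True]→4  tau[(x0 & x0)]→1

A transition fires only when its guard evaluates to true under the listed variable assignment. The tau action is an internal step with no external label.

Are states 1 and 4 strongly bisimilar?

Answer: NOT BISIMILAR

Analysis:
Compute ~ classes (split until stable):
  P[0] = {{0,1,2,3,4}}
  P[1] = {{0},{1},{2,4},{3}}
  P[2] = {{0},{1},{2},{3},{4}}
stable after 3 split(s): 5 block(s)
1∈{1}, 4∈{4}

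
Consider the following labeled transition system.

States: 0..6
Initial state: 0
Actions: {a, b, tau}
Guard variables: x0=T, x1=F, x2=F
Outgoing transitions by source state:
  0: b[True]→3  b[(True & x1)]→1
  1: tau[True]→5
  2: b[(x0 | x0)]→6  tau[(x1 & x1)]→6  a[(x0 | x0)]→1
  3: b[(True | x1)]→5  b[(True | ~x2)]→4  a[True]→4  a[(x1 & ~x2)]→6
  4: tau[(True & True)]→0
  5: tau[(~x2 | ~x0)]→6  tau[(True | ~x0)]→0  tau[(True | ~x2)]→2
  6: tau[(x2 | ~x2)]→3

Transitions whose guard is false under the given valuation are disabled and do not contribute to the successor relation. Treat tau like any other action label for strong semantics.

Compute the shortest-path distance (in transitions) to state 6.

Breadth-first toward 6:
  L0 = {0}
  L1 = {3}
  L2 = {4,5}
  L3 = {2,6}
depth(6)=3, e.g. b·b·tau

Answer: 3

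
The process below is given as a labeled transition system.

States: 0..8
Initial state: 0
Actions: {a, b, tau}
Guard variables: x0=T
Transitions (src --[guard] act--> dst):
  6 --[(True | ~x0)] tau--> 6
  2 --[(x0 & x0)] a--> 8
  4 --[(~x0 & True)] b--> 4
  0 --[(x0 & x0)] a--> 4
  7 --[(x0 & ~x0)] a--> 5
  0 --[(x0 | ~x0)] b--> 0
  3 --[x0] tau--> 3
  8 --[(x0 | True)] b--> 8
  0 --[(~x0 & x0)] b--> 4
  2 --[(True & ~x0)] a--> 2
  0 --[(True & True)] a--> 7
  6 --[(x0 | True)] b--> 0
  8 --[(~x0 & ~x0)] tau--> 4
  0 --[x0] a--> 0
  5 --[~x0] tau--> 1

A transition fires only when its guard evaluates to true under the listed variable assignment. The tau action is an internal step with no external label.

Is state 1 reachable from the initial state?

9 transition(s) survive guard evaluation.
depth 0: {0}
depth 1: {4,7}  total {0,4,7}
Reachable = {0,4,7}

Answer: UNREACHABLE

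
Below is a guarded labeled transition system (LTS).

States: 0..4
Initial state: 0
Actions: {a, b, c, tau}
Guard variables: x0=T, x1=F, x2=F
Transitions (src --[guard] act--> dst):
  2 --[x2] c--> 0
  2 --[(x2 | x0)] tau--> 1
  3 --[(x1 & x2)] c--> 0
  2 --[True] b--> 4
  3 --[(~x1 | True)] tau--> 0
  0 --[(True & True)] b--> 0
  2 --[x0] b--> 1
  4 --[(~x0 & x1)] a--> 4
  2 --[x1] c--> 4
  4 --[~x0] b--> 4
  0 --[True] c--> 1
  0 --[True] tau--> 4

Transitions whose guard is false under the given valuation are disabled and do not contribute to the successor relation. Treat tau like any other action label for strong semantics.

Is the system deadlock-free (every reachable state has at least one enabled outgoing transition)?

Answer: DEADLOCK at state 1

Trace:
R = {0,1,4}
  0: b→0  c→1  tau→4  [3 out]
  1: ∅  [deadlock]
  4: ∅  [deadlock]
Path to 1: c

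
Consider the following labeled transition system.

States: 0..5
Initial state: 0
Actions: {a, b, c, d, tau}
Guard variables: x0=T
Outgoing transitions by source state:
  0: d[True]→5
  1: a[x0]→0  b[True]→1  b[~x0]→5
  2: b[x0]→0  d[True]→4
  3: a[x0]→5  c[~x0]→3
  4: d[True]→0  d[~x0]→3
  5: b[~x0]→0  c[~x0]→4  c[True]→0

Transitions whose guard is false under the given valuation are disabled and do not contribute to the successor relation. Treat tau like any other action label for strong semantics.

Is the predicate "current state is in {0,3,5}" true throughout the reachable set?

Allowed set {0,3,5}
R = {0,5}
  0: ✓
  5: ✓

Answer: INVARIANT HOLDS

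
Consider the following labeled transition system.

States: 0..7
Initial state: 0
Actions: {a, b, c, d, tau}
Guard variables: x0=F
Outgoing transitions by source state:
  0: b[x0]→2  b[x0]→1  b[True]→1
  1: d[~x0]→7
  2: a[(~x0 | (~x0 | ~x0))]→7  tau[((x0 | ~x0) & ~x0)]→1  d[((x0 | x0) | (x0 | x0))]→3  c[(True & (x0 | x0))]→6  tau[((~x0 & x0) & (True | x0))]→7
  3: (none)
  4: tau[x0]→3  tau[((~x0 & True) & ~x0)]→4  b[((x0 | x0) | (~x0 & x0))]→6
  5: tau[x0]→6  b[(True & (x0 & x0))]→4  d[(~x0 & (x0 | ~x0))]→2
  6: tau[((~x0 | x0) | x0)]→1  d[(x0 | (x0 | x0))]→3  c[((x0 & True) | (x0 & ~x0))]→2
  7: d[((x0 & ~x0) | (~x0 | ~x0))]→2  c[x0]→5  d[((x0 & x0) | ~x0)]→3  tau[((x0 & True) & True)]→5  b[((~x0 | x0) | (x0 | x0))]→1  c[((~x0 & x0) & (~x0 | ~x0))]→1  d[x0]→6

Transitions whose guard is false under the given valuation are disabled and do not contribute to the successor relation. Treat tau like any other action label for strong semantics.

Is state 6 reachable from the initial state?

Answer: UNREACHABLE

Analysis:
After dropping false guards: 10 live edges.
depth 0: {0}
depth 1: {1}  now seen {0,1}
depth 2: {7}  now seen {0,1,7}
depth 3: {2,3}  now seen {0,1,2,3,7}
R = {0,1,2,3,7}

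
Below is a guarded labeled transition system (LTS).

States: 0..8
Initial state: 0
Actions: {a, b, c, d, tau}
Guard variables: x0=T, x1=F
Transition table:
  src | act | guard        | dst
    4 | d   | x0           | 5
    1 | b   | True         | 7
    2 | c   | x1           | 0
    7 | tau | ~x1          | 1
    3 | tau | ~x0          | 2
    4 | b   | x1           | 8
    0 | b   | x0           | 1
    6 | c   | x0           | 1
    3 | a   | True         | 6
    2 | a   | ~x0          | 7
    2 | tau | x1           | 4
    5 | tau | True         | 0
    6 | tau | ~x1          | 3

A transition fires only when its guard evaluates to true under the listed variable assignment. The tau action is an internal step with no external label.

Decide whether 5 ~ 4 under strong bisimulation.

Answer: NOT BISIMILAR

Trace:
Refine partition for ~:
  round 0: {{0,1,2,3,4,5,6,7,8}}
  round 1: {{0,1},{2,8},{3},{4},{5,7},{6}}
  round 2: {{0},{1},{2,8},{3},{4},{5,7},{6}}
  round 3: {{0},{1},{2,8},{3},{4},{5},{6},{7}}
Fixed point at round 4; 8 class(es).
class of 5: {5}; class of 4: {4}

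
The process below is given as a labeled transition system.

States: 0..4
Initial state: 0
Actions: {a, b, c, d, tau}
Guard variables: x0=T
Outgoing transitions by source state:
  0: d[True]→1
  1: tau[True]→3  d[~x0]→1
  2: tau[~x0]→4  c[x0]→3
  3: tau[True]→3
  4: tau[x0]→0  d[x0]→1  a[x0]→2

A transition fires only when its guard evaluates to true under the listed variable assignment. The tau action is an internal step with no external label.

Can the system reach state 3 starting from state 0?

Answer: REACHABLE

Analysis:
7 transition(s) survive guard evaluation.
L0 = {0}
L1 = {1}  cumulative {0,1}
L2 = {3}  cumulative {0,1,3}
Reach set: {0,1,3}
trace reaching 3: d·tau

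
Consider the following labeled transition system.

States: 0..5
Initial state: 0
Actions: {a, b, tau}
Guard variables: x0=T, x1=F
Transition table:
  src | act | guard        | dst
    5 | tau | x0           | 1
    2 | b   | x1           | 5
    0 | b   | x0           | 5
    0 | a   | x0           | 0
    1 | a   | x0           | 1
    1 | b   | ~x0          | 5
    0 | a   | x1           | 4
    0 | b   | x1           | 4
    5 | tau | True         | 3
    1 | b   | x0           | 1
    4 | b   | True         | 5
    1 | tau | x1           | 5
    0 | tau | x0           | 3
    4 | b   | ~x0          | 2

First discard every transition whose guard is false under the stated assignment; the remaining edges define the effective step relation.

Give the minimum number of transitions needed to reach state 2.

BFS to 2:
  Layer 0: {0}
  Layer 1: {3,5}
  Layer 2: {1}
2 never appears.

Answer: UNREACHABLE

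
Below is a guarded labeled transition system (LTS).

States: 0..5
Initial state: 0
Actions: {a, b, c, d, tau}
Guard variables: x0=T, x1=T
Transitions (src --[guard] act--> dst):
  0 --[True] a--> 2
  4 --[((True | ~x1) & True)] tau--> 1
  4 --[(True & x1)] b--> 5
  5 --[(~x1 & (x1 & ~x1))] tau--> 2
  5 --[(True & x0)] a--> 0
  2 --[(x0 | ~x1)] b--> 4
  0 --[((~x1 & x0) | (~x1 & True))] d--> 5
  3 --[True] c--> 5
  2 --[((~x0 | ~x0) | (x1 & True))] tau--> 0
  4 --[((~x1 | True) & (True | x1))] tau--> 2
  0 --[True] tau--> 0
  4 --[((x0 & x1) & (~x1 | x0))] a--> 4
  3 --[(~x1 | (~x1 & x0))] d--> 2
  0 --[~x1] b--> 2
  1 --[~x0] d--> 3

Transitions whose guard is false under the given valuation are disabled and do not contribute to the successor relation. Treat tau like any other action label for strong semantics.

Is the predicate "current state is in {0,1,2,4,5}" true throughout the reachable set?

Answer: INVARIANT HOLDS

Trace:
Safe = {0,1,2,4,5}
Reachable = {0,1,2,4,5}
  0: safe
  1: safe
  2: safe
  4: safe
  5: safe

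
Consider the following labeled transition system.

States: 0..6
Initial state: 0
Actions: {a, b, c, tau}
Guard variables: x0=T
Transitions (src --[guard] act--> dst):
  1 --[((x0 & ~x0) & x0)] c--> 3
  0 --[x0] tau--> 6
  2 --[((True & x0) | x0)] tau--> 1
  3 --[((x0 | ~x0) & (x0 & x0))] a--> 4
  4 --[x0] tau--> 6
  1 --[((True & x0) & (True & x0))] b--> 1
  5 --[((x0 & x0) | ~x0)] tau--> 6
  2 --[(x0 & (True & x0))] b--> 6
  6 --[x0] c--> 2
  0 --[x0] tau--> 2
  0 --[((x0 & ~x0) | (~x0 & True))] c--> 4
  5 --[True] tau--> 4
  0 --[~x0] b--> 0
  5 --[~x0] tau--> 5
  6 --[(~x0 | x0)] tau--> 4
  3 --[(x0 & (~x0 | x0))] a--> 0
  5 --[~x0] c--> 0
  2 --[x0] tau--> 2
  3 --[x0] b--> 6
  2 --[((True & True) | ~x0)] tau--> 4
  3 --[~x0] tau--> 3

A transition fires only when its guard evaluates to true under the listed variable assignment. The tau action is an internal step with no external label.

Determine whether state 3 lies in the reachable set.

Answer: UNREACHABLE

Analysis:
After dropping false guards: 15 live edges.
L0 = {0}
L1 = {2,6}  now seen {0,2,6}
L2 = {1,4}  now seen {0,1,2,4,6}
Reach set: {0,1,2,4,6}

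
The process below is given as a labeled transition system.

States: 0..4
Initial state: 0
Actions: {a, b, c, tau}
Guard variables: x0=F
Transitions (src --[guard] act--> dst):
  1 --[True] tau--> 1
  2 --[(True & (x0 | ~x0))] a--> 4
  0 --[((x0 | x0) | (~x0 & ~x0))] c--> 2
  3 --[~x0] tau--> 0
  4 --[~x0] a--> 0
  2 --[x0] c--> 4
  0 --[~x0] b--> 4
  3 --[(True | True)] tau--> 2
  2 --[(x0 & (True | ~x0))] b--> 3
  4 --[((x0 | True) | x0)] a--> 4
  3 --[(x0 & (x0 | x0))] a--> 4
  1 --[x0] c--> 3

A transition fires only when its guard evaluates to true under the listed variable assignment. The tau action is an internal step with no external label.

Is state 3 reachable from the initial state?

8 transition(s) survive guard evaluation.
Layer 0: {0}
Layer 1: {2,4}  cumulative {0,2,4}
R = {0,2,4}

Answer: UNREACHABLE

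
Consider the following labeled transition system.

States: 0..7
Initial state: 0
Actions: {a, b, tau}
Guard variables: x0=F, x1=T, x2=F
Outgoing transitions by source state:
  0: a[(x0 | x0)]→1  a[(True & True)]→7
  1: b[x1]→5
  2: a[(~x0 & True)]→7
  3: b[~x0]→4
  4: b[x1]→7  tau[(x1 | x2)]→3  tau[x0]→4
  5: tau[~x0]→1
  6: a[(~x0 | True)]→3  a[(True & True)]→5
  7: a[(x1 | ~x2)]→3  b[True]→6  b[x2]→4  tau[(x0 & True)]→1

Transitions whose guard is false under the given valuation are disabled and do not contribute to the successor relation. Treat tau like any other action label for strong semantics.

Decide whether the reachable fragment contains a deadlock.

R = {0,1,3,4,5,6,7}
  0: a→7  [1 out]
  1: b→5  [1 out]
  3: b→4  [1 out]
  4: b→7  tau→3  [2 out]
  5: tau→1  [1 out]
  6: a→3  a→5  [2 out]
  7: a→3  b→6  [2 out]

Answer: DEADLOCK-FREE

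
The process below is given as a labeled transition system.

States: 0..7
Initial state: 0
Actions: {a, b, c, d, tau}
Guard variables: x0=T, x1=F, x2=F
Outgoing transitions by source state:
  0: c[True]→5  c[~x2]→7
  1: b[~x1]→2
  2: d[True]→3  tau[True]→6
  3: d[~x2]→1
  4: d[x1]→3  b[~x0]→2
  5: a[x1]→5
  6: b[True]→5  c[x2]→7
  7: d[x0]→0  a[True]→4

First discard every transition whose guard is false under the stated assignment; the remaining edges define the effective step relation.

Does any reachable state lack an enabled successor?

Reach set: {0,4,5,7}
  0: c→5  c→7  [2 exit(s)]
  4: ∅  [deadlock]
  5: ∅  [deadlock]
  7: a→4  d→0  [2 exit(s)]
witness 4: c·a

Answer: DEADLOCK at state 4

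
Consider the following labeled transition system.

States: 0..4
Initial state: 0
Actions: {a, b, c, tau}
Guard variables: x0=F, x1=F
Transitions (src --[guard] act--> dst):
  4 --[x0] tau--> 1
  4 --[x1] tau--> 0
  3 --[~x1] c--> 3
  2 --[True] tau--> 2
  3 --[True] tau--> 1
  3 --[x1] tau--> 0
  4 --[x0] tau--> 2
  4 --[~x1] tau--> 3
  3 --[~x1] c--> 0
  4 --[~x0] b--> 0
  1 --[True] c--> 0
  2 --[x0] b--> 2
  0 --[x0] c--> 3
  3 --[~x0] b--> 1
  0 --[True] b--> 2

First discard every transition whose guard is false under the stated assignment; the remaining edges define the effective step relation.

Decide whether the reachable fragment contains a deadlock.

Reachable = {0,2}
  0: b→2  [deg 1]
  2: tau→2  [deg 1]

Answer: DEADLOCK-FREE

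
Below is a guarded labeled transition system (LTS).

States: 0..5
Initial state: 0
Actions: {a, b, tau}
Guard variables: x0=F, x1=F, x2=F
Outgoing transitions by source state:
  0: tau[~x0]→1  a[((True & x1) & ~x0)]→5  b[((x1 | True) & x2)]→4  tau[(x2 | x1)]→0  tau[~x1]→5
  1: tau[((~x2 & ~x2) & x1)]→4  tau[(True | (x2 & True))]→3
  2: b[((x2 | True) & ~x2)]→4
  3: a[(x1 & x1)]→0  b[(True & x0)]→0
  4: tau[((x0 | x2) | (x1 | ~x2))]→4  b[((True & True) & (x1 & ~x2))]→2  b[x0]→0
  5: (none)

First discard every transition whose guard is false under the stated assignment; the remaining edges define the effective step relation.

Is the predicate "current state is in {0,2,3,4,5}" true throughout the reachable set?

Inv-set: {0,2,3,4,5}
R = {0,1,3,5}
  0: safe
  1: ✗ unsafe
  3: safe
  5: safe
witness against invariant: tau → 1

Answer: INVARIANT VIOLATED at state 1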